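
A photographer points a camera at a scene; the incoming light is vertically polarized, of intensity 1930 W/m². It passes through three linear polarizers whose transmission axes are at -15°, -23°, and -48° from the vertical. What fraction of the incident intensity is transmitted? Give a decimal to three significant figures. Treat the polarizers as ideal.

I₁ = 1930 W/m² · cos²(15°) = 1801 W/m².
I₂ = I₁ · cos²(8°) = 1801 · 0.9806 = 1766 W/m².
I₃ = I₂ · cos²(25°) = 1766 · 0.8214 = 1450 W/m².
Transmitted fraction = 0.7515.

I/I₀ ≈ 0.752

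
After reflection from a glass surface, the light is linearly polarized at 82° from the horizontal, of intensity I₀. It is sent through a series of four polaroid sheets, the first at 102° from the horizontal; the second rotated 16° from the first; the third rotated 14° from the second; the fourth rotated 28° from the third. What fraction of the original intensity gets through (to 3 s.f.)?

I₁ = I₀ cos²(102° − 82°) = I₀ cos²(20°) = 0.883 I₀.
I₂ = I₁ cos²(16°) = 0.883 · 0.924 I₀ = 0.8159 I₀.
I₃ = I₂ cos²(14°) = 0.8159 · 0.9415 I₀ = 0.7682 I₀.
I₄ = I₃ cos²(28°) = 0.7682 · 0.7796 I₀ = 0.5989 I₀.
Transmitted fraction = 0.5989.

≈ 0.599 I₀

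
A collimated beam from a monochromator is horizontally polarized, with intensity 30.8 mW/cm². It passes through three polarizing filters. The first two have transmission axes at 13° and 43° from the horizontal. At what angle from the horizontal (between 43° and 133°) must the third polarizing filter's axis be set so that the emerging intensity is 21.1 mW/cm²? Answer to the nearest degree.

I₁ = I₀ cos²(13° − 0°) = I₀ cos²(13°) = 0.9494 I₀.
I₂ = I₁ cos²(43° − 13°) = 0.9494 I₀ · cos²(30°) = 0.712 I₀.
Target fraction: 21.1 / 30.8 mW/cm² = 0.6851 of I₀.
Need I₃/I₀ = 0.6851, so cos²(θ − 43°) = 0.6851 / 0.712 = 0.9621.
θ − 43° = arccos(√0.9621) = 11.2°, giving θ ≈ 43 + 11.2 = 54.2°.

θ ≈ 54°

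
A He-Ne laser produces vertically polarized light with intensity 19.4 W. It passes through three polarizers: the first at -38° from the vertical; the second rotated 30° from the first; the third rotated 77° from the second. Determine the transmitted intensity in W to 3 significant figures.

I ≈ 0.457 W

By Malus's law, I₁ = 19.4 W · cos²(38°) = 12.05 W.
I₂ = I₁ · cos²(30°) = 12.05 · 0.75 = 9.035 W.
I₃ = I₂ · cos²(77°) = 9.035 · 0.0506 = 0.4572 W.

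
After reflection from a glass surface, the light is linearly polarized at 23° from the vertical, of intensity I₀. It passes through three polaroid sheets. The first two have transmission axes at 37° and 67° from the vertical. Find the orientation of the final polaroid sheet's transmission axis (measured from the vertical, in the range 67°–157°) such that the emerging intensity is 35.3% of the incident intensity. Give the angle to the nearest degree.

I₁ = I₀ cos²(37° − 23°) = I₀ cos²(14°) = 0.9415 I₀.
I₂ = I₁ cos²(67° − 37°) = 0.9415 I₀ · cos²(30°) = 0.7061 I₀.
Need I₃/I₀ = 0.353, so cos²(θ − 67°) = 0.353 / 0.7061 = 0.4999.
θ − 67° = arccos(√0.4999) = 45.0°, giving θ ≈ 67 + 45.0 = 112.0°.

θ ≈ 112°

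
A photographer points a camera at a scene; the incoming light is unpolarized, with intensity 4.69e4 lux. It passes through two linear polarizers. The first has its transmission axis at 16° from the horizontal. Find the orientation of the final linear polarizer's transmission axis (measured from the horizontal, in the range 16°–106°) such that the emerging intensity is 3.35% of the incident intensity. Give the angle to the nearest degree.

θ ≈ 91°

Unpolarized light through the first polarizer → I₁ = ½ I₀, now polarized at 16°.
Need I₂/I₀ = 0.0335, so cos²(θ − 16°) = 0.0335 / 0.5 = 0.067.
θ − 16° = arccos(√0.067) = 75.0°, giving θ ≈ 16 + 75.0 = 91.0°.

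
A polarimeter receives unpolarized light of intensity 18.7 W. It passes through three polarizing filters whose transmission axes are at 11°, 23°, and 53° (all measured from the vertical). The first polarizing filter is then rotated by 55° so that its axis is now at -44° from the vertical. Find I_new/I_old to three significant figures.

I_new/I_old ≈ 0.160

Before rotation:
Unpolarized light through the first polarizer → I₁ = ½ I₀, now polarized at 11°.
I₂ = I₁ cos²(23° − 11°) = 0.5 I₀ · cos²(12°) = 0.4784 I₀.
I₃ = I₂ cos²(53° − 23°) = 0.4784 I₀ · cos²(30°) = 0.3588 I₀.
After rotation:
Unpolarized light through the first polarizer → I₁ = ½ I₀, now polarized at -44°.
I₂ = I₁ cos²(23° + 44°) = 0.5 I₀ · cos²(67°) = 0.07634 I₀.
I₃ = I₂ cos²(53° − 23°) = 0.07634 I₀ · cos²(30°) = 0.05725 I₀.
Ratio = 0.05725 / 0.3588 = 0.1596.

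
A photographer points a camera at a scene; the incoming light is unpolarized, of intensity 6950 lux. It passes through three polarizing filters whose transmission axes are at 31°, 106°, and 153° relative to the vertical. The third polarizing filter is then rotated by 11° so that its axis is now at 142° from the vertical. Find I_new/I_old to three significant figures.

I_new/I_old ≈ 1.41

Before rotation:
Unpolarized light through the first polarizer → I₁ = ½ I₀, now polarized at 31°.
I₂ = I₁ cos²(106° − 31°) = 0.5 I₀ · cos²(75°) = 0.03349 I₀.
I₃ = I₂ cos²(153° − 106°) = 0.03349 I₀ · cos²(47°) = 0.01558 I₀.
After rotation:
Unpolarized light through the first polarizer → I₁ = ½ I₀, now polarized at 31°.
I₂ = I₁ cos²(106° − 31°) = 0.5 I₀ · cos²(75°) = 0.03349 I₀.
I₃ = I₂ cos²(142° − 106°) = 0.03349 I₀ · cos²(36°) = 0.02192 I₀.
Ratio = 0.02192 / 0.01558 = 1.407.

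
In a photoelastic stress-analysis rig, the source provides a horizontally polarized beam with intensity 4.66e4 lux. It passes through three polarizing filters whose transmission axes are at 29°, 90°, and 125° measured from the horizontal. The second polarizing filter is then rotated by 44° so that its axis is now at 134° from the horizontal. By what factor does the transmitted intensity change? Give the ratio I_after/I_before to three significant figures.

Before rotation:
I₁ = I₀ cos²(29° − 0°) = I₀ cos²(29°) = 0.765 I₀.
I₂ = I₁ cos²(90° − 29°) = 0.765 I₀ · cos²(61°) = 0.1798 I₀.
I₃ = I₂ cos²(125° − 90°) = 0.1798 I₀ · cos²(35°) = 0.1206 I₀.
After rotation:
I₁ = I₀ cos²(29° − 0°) = I₀ cos²(29°) = 0.765 I₀.
Angle between axes 1 and 2: 75°. I₂ = 0.765 I₀ · cos²(75°) = 0.05124 I₀.
I₃ = I₂ cos²(125° − 134°) = 0.05124 I₀ · cos²(9°) = 0.04999 I₀.
Ratio = 0.04999 / 0.1206 = 0.4143.

I_new/I_old ≈ 0.414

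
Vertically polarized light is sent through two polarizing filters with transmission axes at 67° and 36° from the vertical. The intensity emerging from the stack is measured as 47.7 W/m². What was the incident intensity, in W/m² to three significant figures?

I₀ ≈ 425 W/m²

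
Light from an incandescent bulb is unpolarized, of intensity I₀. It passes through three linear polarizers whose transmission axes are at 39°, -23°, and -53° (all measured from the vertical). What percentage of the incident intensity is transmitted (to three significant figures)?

≈ 8.27%

Unpolarized light through the first polarizer → I₁ = ½ I₀, now polarized at 39°.
I₂ = I₁ cos²(-23° − 39°) = 0.5 I₀ · cos²(62°) = 0.1102 I₀.
I₃ = I₂ cos²(-53° + 23°) = 0.1102 I₀ · cos²(30°) = 0.08265 I₀.
That is 8.265% of the incident intensity.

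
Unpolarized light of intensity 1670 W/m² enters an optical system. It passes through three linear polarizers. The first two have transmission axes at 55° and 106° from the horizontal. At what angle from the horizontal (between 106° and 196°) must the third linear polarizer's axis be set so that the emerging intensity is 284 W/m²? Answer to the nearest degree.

θ ≈ 128°

Unpolarized light through the first polarizer → I₁ = ½ I₀, now polarized at 55°.
I₂ = I₁ cos²(106° − 55°) = 0.5 I₀ · cos²(51°) = 0.198 I₀.
Target fraction: 284 / 1670 W/m² = 0.1701 of I₀.
Need I₃/I₀ = 0.1701, so cos²(θ − 106°) = 0.1701 / 0.198 = 0.8588.
θ − 106° = arccos(√0.8588) = 22.1°, giving θ ≈ 106 + 22.1 = 128.1°.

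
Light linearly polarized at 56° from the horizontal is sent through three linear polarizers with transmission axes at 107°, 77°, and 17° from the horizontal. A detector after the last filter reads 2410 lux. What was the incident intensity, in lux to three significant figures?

I₁ = I₀ cos²(107° − 56°) = I₀ cos²(51°) = 0.396 I₀.
I₂ = I₁ cos²(77° − 107°) = 0.396 I₀ · cos²(30°) = 0.297 I₀.
I₃ = I₂ cos²(17° − 77°) = 0.297 I₀ · cos²(60°) = 0.07426 I₀.
So 2410 lux = 0.07426 I₀, giving I₀ = 2410/0.07426 = 3.245e+04 lux.

I₀ ≈ 3.25e4 lux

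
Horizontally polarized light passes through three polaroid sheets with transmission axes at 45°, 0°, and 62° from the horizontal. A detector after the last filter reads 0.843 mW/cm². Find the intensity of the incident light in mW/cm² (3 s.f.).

I₀ ≈ 15.3 mW/cm²

I₁ = I₀ cos²(45° − 0°) = I₀ cos²(45°) = 0.5 I₀.
I₂ = I₁ cos²(0° − 45°) = 0.5 I₀ · cos²(45°) = 0.25 I₀.
I₃ = I₂ cos²(62° − 0°) = 0.25 I₀ · cos²(62°) = 0.0551 I₀.
So 0.843 mW/cm² = 0.0551 I₀, giving I₀ = 0.843/0.0551 = 15.3 mW/cm².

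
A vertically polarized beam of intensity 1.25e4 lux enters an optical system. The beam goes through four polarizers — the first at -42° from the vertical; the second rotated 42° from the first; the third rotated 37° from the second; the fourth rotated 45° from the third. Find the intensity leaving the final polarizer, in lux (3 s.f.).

I ≈ 1220 lux

I₁ = 1.25e4 lux · cos²(42°) = 6903 lux.
I₂ = I₁ · cos²(42°) = 6903 · 0.5523 = 3812 lux.
I₃ = I₂ · cos²(37°) = 3812 · 0.6378 = 2432 lux.
I₄ = I₃ · cos²(45°) = 2432 · 0.5 = 1216 lux.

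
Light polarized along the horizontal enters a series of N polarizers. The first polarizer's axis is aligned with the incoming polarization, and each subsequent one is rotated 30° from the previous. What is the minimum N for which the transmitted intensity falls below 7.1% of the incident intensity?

First polarizer is aligned with the polarization: full transmission.
Each further stage multiplies by cos²(30°) = 0.75.
After N polarizers: T = 0.75^(N−1). Require T < 0.071 ⇒ N−1 > ln(0.071)/ln(0.75) = 9.19, so N−1 ≥ 10 and N = 11.
Check: N=11 gives T = 0.05631 < 0.071; N=10 gives T = 0.07508.

N = 11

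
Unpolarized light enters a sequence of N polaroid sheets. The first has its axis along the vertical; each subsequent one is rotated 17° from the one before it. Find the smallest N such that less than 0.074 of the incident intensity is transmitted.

N = 23

First polarizer halves the unpolarized light: factor 1/2.
Each further stage multiplies by cos²(17°) = 0.9145.
After N polarizers: T = 0.5·0.9145^(N−1). Require T < 0.074 ⇒ N−1 > ln(0.074/0.5)/ln(0.9145) = 21.38, so N−1 ≥ 22 and N = 23.
Check: N=23 gives T = 0.07002 < 0.074; N=22 gives T = 0.07656.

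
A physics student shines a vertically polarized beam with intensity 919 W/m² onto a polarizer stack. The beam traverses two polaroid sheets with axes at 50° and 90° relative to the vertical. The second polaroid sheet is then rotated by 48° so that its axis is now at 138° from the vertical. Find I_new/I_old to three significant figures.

Before rotation:
By Malus's law, I₁ = I₀ cos²(50° − 0°) = I₀ cos²(50°) = 0.4132 I₀.
I₂ = I₁ cos²(90° − 50°) = 0.4132 I₀ · cos²(40°) = 0.2425 I₀.
After rotation:
I₁ = I₀ cos²(50° − 0°) = I₀ cos²(50°) = 0.4132 I₀.
I₂ = I₁ cos²(138° − 50°) = 0.4132 I₀ · cos²(88°) = 0.0005032 I₀.
Ratio = 0.0005032 / 0.2425 = 0.002076.

I_new/I_old ≈ 0.00208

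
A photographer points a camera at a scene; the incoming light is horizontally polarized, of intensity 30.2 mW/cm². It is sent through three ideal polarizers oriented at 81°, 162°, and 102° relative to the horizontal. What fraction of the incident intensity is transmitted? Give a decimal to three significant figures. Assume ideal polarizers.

I/I₀ ≈ 0.000150

I₁ = 30.2 mW/cm² · cos²(81°) = 0.739 mW/cm².
I₂ = I₁ · cos²(81°) = 0.739 · 0.02447 = 0.01809 mW/cm².
I₃ = I₂ · cos²(60°) = 0.01809 · 0.25 = 0.004521 mW/cm².
Transmitted fraction = 0.0001497.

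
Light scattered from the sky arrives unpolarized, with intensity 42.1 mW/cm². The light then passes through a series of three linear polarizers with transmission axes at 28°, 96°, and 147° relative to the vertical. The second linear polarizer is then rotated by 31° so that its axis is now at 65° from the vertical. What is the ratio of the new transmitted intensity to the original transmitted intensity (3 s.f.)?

I_new/I_old ≈ 0.222

Before rotation:
Unpolarized light through the first polarizer → I₁ = ½ I₀, now polarized at 28°.
I₂ = I₁ cos²(96° − 28°) = 0.5 I₀ · cos²(68°) = 0.07017 I₀.
I₃ = I₂ cos²(147° − 96°) = 0.07017 I₀ · cos²(51°) = 0.02779 I₀.
After rotation:
Unpolarized light through the first polarizer → I₁ = ½ I₀, now polarized at 28°.
I₂ = I₁ cos²(65° − 28°) = 0.5 I₀ · cos²(37°) = 0.3189 I₀.
I₃ = I₂ cos²(147° − 65°) = 0.3189 I₀ · cos²(82°) = 0.006177 I₀.
Ratio = 0.006177 / 0.02779 = 0.2223.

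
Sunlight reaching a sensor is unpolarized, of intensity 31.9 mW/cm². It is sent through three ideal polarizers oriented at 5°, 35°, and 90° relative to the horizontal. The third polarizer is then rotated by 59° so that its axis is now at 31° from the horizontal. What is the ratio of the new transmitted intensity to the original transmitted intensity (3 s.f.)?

Before rotation:
Unpolarized light through the first polarizer → I₁ = ½ I₀, now polarized at 5°.
I₂ = I₁ cos²(35° − 5°) = 0.5 I₀ · cos²(30°) = 0.375 I₀.
I₃ = I₂ cos²(90° − 35°) = 0.375 I₀ · cos²(55°) = 0.1234 I₀.
After rotation:
Unpolarized light through the first polarizer → I₁ = ½ I₀, now polarized at 5°.
I₂ = I₁ cos²(35° − 5°) = 0.5 I₀ · cos²(30°) = 0.375 I₀.
I₃ = I₂ cos²(31° − 35°) = 0.375 I₀ · cos²(4°) = 0.3732 I₀.
Ratio = 0.3732 / 0.1234 = 3.025.

I_new/I_old ≈ 3.02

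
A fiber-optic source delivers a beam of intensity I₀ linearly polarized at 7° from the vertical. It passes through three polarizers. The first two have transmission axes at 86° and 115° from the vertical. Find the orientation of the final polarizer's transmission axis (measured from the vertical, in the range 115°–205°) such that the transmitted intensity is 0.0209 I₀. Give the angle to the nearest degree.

θ ≈ 145°

By Malus's law, I₁ = I₀ cos²(86° − 7°) = I₀ cos²(79°) = 0.03641 I₀.
I₂ = I₁ cos²(115° − 86°) = 0.03641 I₀ · cos²(29°) = 0.02785 I₀.
Need I₃/I₀ = 0.0209, so cos²(θ − 115°) = 0.0209 / 0.02785 = 0.7504.
θ − 115° = arccos(√0.7504) = 30.0°, giving θ ≈ 115 + 30.0 = 145.0°.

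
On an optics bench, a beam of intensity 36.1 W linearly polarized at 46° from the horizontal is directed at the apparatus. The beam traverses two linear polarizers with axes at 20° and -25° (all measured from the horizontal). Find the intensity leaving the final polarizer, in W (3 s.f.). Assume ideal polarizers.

I ≈ 14.6 W

I₁ = 36.1 W · cos²(26°) = 29.16 W.
I₂ = I₁ · cos²(45°) = 29.16 · 0.5 = 14.58 W.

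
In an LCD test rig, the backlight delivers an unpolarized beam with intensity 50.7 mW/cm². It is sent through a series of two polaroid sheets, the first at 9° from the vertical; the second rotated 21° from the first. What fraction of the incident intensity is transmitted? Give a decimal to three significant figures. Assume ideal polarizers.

Unpolarized light through the first polarizer → I₁ = 50.7 mW/cm²/2 = 25.35 mW/cm², polarized at 9°.
I₂ = I₁ · cos²(21°) = 25.35 · 0.8716 = 22.09 mW/cm².
Transmitted fraction = 0.4358.

I/I₀ ≈ 0.436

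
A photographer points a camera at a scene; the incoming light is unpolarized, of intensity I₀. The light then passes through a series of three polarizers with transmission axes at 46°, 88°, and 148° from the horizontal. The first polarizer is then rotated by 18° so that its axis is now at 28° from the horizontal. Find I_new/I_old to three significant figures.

Before rotation:
Unpolarized light through the first polarizer → I₁ = ½ I₀, now polarized at 46°.
I₂ = I₁ cos²(88° − 46°) = 0.5 I₀ · cos²(42°) = 0.2761 I₀.
I₃ = I₂ cos²(148° − 88°) = 0.2761 I₀ · cos²(60°) = 0.06903 I₀.
After rotation:
Unpolarized light through the first polarizer → I₁ = ½ I₀, now polarized at 28°.
I₂ = I₁ cos²(88° − 28°) = 0.5 I₀ · cos²(60°) = 0.125 I₀.
I₃ = I₂ cos²(148° − 88°) = 0.125 I₀ · cos²(60°) = 0.03125 I₀.
Ratio = 0.03125 / 0.06903 = 0.4527.

I_new/I_old ≈ 0.453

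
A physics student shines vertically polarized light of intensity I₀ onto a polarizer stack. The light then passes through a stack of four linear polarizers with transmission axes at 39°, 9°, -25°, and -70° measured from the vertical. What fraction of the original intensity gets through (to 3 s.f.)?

I₁ = I₀ cos²(39° − 0°) = I₀ cos²(39°) = 0.604 I₀.
I₂ = I₁ cos²(9° − 39°) = 0.604 I₀ · cos²(30°) = 0.453 I₀.
I₃ = I₂ cos²(-25° − 9°) = 0.453 I₀ · cos²(34°) = 0.3113 I₀.
I₄ = I₃ cos²(-70° + 25°) = 0.3113 I₀ · cos²(45°) = 0.1557 I₀.
Transmitted fraction = 0.1557.

≈ 0.156 I₀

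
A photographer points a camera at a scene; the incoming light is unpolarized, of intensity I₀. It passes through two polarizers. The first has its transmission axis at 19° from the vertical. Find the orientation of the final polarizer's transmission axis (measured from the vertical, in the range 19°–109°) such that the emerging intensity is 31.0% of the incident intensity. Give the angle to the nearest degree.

θ ≈ 57°

Unpolarized light through the first polarizer → I₁ = ½ I₀, now polarized at 19°.
Need I₂/I₀ = 0.31, so cos²(θ − 19°) = 0.31 / 0.5 = 0.62.
θ − 19° = arccos(√0.62) = 38.1°, giving θ ≈ 19 + 38.1 = 57.1°.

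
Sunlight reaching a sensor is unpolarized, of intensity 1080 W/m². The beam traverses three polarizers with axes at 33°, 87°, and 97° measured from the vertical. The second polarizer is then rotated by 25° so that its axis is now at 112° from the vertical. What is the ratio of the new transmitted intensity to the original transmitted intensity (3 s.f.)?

Before rotation:
Unpolarized light through the first polarizer → I₁ = ½ I₀, now polarized at 33°.
I₂ = I₁ cos²(87° − 33°) = 0.5 I₀ · cos²(54°) = 0.1727 I₀.
I₃ = I₂ cos²(97° − 87°) = 0.1727 I₀ · cos²(10°) = 0.1675 I₀.
After rotation:
Unpolarized light through the first polarizer → I₁ = ½ I₀, now polarized at 33°.
I₂ = I₁ cos²(112° − 33°) = 0.5 I₀ · cos²(79°) = 0.0182 I₀.
I₃ = I₂ cos²(97° − 112°) = 0.0182 I₀ · cos²(15°) = 0.01698 I₀.
Ratio = 0.01698 / 0.1675 = 0.1014.

I_new/I_old ≈ 0.101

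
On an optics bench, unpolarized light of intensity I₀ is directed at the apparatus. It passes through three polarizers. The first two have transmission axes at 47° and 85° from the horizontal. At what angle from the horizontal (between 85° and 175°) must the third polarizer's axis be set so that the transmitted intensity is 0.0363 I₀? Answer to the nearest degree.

Unpolarized light through the first polarizer → I₁ = ½ I₀, now polarized at 47°.
I₂ = I₁ cos²(85° − 47°) = 0.5 I₀ · cos²(38°) = 0.3105 I₀.
Need I₃/I₀ = 0.0363, so cos²(θ − 85°) = 0.0363 / 0.3105 = 0.1169.
θ − 85° = arccos(√0.1169) = 70.0°, giving θ ≈ 85 + 70.0 = 155.0°.

θ ≈ 155°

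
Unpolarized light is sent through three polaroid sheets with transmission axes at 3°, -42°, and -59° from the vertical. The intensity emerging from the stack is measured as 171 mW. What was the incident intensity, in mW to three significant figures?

I₀ ≈ 748 mW

Unpolarized light through the first polarizer → I₁ = ½ I₀, now polarized at 3°.
I₂ = I₁ cos²(-42° − 3°) = 0.5 I₀ · cos²(45°) = 0.25 I₀.
I₃ = I₂ cos²(-59° + 42°) = 0.25 I₀ · cos²(17°) = 0.2286 I₀.
So 171 mW = 0.2286 I₀, giving I₀ = 171/0.2286 = 747.9 mW.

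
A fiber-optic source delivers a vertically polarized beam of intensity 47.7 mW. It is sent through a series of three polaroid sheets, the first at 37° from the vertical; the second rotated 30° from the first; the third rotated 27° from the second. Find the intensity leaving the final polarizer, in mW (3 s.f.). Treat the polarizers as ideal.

By Malus's law, I₁ = 47.7 mW · cos²(37°) = 30.42 mW.
I₂ = I₁ · cos²(30°) = 30.42 · 0.75 = 22.82 mW.
I₃ = I₂ · cos²(27°) = 22.82 · 0.7939 = 18.12 mW.

I ≈ 18.1 mW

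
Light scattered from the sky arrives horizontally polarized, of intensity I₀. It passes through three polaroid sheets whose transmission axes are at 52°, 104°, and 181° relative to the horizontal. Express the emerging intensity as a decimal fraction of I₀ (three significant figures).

I₁ = I₀ cos²(52° − 0°) = I₀ cos²(52°) = 0.379 I₀.
I₂ = I₁ cos²(104° − 52°) = 0.379 I₀ · cos²(52°) = 0.1437 I₀.
I₃ = I₂ cos²(181° − 104°) = 0.1437 I₀ · cos²(77°) = 0.00727 I₀.
Transmitted fraction = 0.00727.

≈ 0.00727 I₀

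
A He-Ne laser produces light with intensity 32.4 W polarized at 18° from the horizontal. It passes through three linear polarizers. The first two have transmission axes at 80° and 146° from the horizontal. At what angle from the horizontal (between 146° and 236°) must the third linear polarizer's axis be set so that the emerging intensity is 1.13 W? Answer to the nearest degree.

θ ≈ 158°

I₁ = I₀ cos²(80° − 18°) = I₀ cos²(62°) = 0.2204 I₀.
I₂ = I₁ cos²(146° − 80°) = 0.2204 I₀ · cos²(66°) = 0.03646 I₀.
Target fraction: 1.13 / 32.4 W = 0.03488 of I₀.
Need I₃/I₀ = 0.03488, so cos²(θ − 146°) = 0.03488 / 0.03646 = 0.9565.
θ − 146° = arccos(√0.9565) = 12.0°, giving θ ≈ 146 + 12.0 = 158.0°.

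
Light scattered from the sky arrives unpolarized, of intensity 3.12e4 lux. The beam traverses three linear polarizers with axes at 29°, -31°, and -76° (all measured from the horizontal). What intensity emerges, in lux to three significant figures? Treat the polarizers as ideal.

Unpolarized light through the first polarizer → I₁ = 3.12e4 lux/2 = 1.56e+04 lux, polarized at 29°.
I₂ = I₁ · cos²(60°) = 1.56e+04 · 0.25 = 3900 lux.
I₃ = I₂ · cos²(45°) = 3900 · 0.5 = 1950 lux.

I ≈ 1950 lux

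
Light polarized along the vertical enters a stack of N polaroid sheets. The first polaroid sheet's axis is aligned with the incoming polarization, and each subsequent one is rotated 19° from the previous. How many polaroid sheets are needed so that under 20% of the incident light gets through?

First polarizer is aligned with the polarization: full transmission.
Each further stage multiplies by cos²(19°) = 0.894.
After N polarizers: T = 0.894^(N−1). Require T < 0.20 ⇒ N−1 > ln(0.20)/ln(0.894) = 14.36, so N−1 ≥ 15 and N = 16.
Check: N=16 gives T = 0.1863 < 0.20; N=15 gives T = 0.2083.

N = 16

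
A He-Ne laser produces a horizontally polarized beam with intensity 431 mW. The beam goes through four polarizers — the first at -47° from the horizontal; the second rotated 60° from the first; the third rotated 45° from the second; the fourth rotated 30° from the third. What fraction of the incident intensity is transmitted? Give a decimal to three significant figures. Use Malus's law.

By Malus's law, I₁ = 431 mW · cos²(47°) = 200.5 mW.
I₂ = I₁ · cos²(60°) = 200.5 · 0.25 = 50.12 mW.
I₃ = I₂ · cos²(45°) = 50.12 · 0.5 = 25.06 mW.
I₄ = I₃ · cos²(30°) = 25.06 · 0.75 = 18.79 mW.
Transmitted fraction = 0.04361.

I/I₀ ≈ 0.0436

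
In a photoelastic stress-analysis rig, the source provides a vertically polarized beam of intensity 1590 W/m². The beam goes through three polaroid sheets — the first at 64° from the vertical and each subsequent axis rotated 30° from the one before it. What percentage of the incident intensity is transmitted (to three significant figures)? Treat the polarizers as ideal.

≈ 10.8%

I₁ = 1590 W/m² · cos²(64°) = 305.5 W/m².
I₂ = I₁ · cos²(30°) = 305.5 · 0.75 = 229.2 W/m².
I₃ = I₂ · cos²(30°) = 229.2 · 0.75 = 171.9 W/m².
That is 10.81% of the incident intensity.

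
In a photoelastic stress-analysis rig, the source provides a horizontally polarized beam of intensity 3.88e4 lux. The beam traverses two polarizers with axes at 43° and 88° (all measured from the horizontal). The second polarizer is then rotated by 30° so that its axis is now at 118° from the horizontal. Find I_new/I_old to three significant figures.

I_new/I_old ≈ 0.134

Before rotation:
By Malus's law, I₁ = I₀ cos²(43° − 0°) = I₀ cos²(43°) = 0.5349 I₀.
I₂ = I₁ cos²(88° − 43°) = 0.5349 I₀ · cos²(45°) = 0.2674 I₀.
After rotation:
I₁ = I₀ cos²(43° − 0°) = I₀ cos²(43°) = 0.5349 I₀.
I₂ = I₁ cos²(118° − 43°) = 0.5349 I₀ · cos²(75°) = 0.03583 I₀.
Ratio = 0.03583 / 0.2674 = 0.134.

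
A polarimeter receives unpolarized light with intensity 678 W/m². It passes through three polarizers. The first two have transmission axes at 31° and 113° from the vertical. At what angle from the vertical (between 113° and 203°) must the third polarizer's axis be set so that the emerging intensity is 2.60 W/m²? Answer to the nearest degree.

Unpolarized light through the first polarizer → I₁ = ½ I₀, now polarized at 31°.
I₂ = I₁ cos²(113° − 31°) = 0.5 I₀ · cos²(82°) = 0.009685 I₀.
Target fraction: 2.60 / 678 W/m² = 0.003835 of I₀.
Need I₃/I₀ = 0.003835, so cos²(θ − 113°) = 0.003835 / 0.009685 = 0.396.
θ − 113° = arccos(√0.396) = 51.0°, giving θ ≈ 113 + 51.0 = 164.0°.

θ ≈ 164°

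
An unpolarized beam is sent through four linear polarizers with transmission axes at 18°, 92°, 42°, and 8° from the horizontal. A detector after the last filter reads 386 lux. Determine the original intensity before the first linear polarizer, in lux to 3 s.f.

Unpolarized light through the first polarizer → I₁ = ½ I₀, now polarized at 18°.
I₂ = I₁ cos²(92° − 18°) = 0.5 I₀ · cos²(74°) = 0.03799 I₀.
I₃ = I₂ cos²(42° − 92°) = 0.03799 I₀ · cos²(50°) = 0.0157 I₀.
I₄ = I₃ cos²(8° − 42°) = 0.0157 I₀ · cos²(34°) = 0.01079 I₀.
So 386 lux = 0.01079 I₀, giving I₀ = 386/0.01079 = 3.578e+04 lux.

I₀ ≈ 3.58e4 lux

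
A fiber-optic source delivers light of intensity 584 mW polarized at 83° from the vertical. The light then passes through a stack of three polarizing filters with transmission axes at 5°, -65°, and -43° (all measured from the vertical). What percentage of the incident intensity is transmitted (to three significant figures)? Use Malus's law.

≈ 0.435%

By Malus's law, I₁ = 584 mW · cos²(78°) = 25.24 mW.
I₂ = I₁ · cos²(70°) = 25.24 · 0.117 = 2.953 mW.
I₃ = I₂ · cos²(22°) = 2.953 · 0.8597 = 2.539 mW.
That is 0.4347% of the incident intensity.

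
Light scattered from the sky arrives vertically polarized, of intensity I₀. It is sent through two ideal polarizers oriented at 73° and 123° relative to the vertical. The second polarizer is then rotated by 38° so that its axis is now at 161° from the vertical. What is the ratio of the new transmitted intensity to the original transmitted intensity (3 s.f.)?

I_new/I_old ≈ 0.00295

Before rotation:
I₁ = I₀ cos²(73° − 0°) = I₀ cos²(73°) = 0.08548 I₀.
I₂ = I₁ cos²(123° − 73°) = 0.08548 I₀ · cos²(50°) = 0.03532 I₀.
After rotation:
I₁ = I₀ cos²(73° − 0°) = I₀ cos²(73°) = 0.08548 I₀.
I₂ = I₁ cos²(161° − 73°) = 0.08548 I₀ · cos²(88°) = 0.0001041 I₀.
Ratio = 0.0001041 / 0.03532 = 0.002948.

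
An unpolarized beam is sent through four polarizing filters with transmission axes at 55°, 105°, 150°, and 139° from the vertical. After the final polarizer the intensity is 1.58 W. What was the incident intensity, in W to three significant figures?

I₀ ≈ 15.9 W

Unpolarized light through the first polarizer → I₁ = ½ I₀, now polarized at 55°.
I₂ = I₁ cos²(105° − 55°) = 0.5 I₀ · cos²(50°) = 0.2066 I₀.
I₃ = I₂ cos²(150° − 105°) = 0.2066 I₀ · cos²(45°) = 0.1033 I₀.
I₄ = I₃ cos²(139° − 150°) = 0.1033 I₀ · cos²(11°) = 0.09953 I₀.
So 1.58 W = 0.09953 I₀, giving I₀ = 1.58/0.09953 = 15.87 W.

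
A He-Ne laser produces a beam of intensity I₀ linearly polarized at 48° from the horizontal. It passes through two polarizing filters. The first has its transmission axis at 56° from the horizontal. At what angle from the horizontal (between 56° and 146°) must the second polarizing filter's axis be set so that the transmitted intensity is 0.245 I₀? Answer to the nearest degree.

θ ≈ 116°

I₁ = I₀ cos²(56° − 48°) = I₀ cos²(8°) = 0.9806 I₀.
Need I₂/I₀ = 0.245, so cos²(θ − 56°) = 0.245 / 0.9806 = 0.2498.
θ − 56° = arccos(√0.2498) = 60.0°, giving θ ≈ 56 + 60.0 = 116.0°.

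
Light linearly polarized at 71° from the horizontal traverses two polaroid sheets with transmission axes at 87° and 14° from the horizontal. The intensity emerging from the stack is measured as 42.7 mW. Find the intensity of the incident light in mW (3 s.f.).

By Malus's law, I₁ = I₀ cos²(87° − 71°) = I₀ cos²(16°) = 0.924 I₀.
I₂ = I₁ cos²(14° − 87°) = 0.924 I₀ · cos²(73°) = 0.07899 I₀.
So 42.7 mW = 0.07899 I₀, giving I₀ = 42.7/0.07899 = 540.6 mW.

I₀ ≈ 541 mW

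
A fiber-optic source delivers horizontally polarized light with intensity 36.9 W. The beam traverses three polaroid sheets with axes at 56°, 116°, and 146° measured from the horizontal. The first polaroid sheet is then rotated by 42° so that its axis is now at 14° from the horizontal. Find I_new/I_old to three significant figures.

I_new/I_old ≈ 0.521

Before rotation:
I₁ = I₀ cos²(56° − 0°) = I₀ cos²(56°) = 0.3127 I₀.
I₂ = I₁ cos²(116° − 56°) = 0.3127 I₀ · cos²(60°) = 0.07817 I₀.
I₃ = I₂ cos²(146° − 116°) = 0.07817 I₀ · cos²(30°) = 0.05863 I₀.
After rotation:
I₁ = I₀ cos²(14° − 0°) = I₀ cos²(14°) = 0.9415 I₀.
Angle between axes 1 and 2: 78°. I₂ = 0.9415 I₀ · cos²(78°) = 0.0407 I₀.
I₃ = I₂ cos²(146° − 116°) = 0.0407 I₀ · cos²(30°) = 0.03052 I₀.
Ratio = 0.03052 / 0.05863 = 0.5206.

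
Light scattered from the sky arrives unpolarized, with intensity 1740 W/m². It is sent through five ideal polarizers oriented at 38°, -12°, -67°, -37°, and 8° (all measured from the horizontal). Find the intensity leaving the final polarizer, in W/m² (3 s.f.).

Unpolarized light through the first polarizer → I₁ = 1740 W/m²/2 = 870 W/m², polarized at 38°.
I₂ = I₁ · cos²(50°) = 870 · 0.4132 = 359.5 W/m².
I₃ = I₂ · cos²(55°) = 359.5 · 0.329 = 118.3 W/m².
I₄ = I₃ · cos²(30°) = 118.3 · 0.75 = 88.69 W/m².
I₅ = I₄ · cos²(45°) = 88.69 · 0.5 = 44.35 W/m².

I ≈ 44.3 W/m²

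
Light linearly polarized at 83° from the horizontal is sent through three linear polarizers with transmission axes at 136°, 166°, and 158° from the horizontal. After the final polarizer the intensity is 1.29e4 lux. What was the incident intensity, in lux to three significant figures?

I₀ ≈ 4.84e4 lux

By Malus's law, I₁ = I₀ cos²(136° − 83°) = I₀ cos²(53°) = 0.3622 I₀.
I₂ = I₁ cos²(166° − 136°) = 0.3622 I₀ · cos²(30°) = 0.2716 I₀.
I₃ = I₂ cos²(158° − 166°) = 0.2716 I₀ · cos²(8°) = 0.2664 I₀.
So 1.29e4 lux = 0.2664 I₀, giving I₀ = 1.29e4/0.2664 = 4.843e+04 lux.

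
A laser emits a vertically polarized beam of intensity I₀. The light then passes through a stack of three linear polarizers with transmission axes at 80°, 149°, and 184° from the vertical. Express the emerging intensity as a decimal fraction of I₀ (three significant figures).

≈ 0.00260 I₀

I₁ = I₀ cos²(80° − 0°) = I₀ cos²(80°) = 0.03015 I₀.
I₂ = I₁ cos²(149° − 80°) = 0.03015 I₀ · cos²(69°) = 0.003873 I₀.
I₃ = I₂ cos²(184° − 149°) = 0.003873 I₀ · cos²(35°) = 0.002599 I₀.
Transmitted fraction = 0.002599.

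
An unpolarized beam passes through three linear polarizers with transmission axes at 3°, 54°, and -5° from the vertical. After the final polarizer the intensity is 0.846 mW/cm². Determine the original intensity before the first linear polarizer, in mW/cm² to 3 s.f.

I₀ ≈ 16.1 mW/cm²

Unpolarized light through the first polarizer → I₁ = ½ I₀, now polarized at 3°.
I₂ = I₁ cos²(54° − 3°) = 0.5 I₀ · cos²(51°) = 0.198 I₀.
I₃ = I₂ cos²(-5° − 54°) = 0.198 I₀ · cos²(59°) = 0.05253 I₀.
So 0.846 mW/cm² = 0.05253 I₀, giving I₀ = 0.846/0.05253 = 16.11 mW/cm².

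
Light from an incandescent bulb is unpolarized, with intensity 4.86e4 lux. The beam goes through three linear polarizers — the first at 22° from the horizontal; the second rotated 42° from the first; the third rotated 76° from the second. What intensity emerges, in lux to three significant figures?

I ≈ 785 lux

Unpolarized light through the first polarizer → I₁ = 4.86e4 lux/2 = 2.43e+04 lux, polarized at 22°.
I₂ = I₁ · cos²(42°) = 2.43e+04 · 0.5523 = 1.342e+04 lux.
I₃ = I₂ · cos²(76°) = 1.342e+04 · 0.05853 = 785.4 lux.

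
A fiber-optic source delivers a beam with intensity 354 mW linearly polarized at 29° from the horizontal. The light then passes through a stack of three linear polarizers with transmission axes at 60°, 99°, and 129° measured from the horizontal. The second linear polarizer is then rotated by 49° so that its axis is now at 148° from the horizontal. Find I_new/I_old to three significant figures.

Before rotation:
I₁ = I₀ cos²(60° − 29°) = I₀ cos²(31°) = 0.7347 I₀.
I₂ = I₁ cos²(99° − 60°) = 0.7347 I₀ · cos²(39°) = 0.4437 I₀.
I₃ = I₂ cos²(129° − 99°) = 0.4437 I₀ · cos²(30°) = 0.3328 I₀.
After rotation:
I₁ = I₀ cos²(60° − 29°) = I₀ cos²(31°) = 0.7347 I₀.
I₂ = I₁ cos²(148° − 60°) = 0.7347 I₀ · cos²(88°) = 0.0008949 I₀.
I₃ = I₂ cos²(129° − 148°) = 0.0008949 I₀ · cos²(19°) = 0.0008 I₀.
Ratio = 0.0008 / 0.3328 = 0.002404.

I_new/I_old ≈ 0.00240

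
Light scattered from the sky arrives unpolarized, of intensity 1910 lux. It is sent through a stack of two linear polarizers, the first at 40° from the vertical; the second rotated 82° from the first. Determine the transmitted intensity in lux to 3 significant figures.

I ≈ 18.5 lux

Unpolarized light through the first polarizer → I₁ = 1910 lux/2 = 955 lux, polarized at 40°.
I₂ = I₁ · cos²(82°) = 955 · 0.01937 = 18.5 lux.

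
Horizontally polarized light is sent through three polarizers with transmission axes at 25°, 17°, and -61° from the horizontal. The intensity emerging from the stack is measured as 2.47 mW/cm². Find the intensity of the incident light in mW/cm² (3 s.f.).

By Malus's law, I₁ = I₀ cos²(25° − 0°) = I₀ cos²(25°) = 0.8214 I₀.
I₂ = I₁ cos²(17° − 25°) = 0.8214 I₀ · cos²(8°) = 0.8055 I₀.
I₃ = I₂ cos²(-61° − 17°) = 0.8055 I₀ · cos²(78°) = 0.03482 I₀.
So 2.47 mW/cm² = 0.03482 I₀, giving I₀ = 2.47/0.03482 = 70.94 mW/cm².

I₀ ≈ 70.9 mW/cm²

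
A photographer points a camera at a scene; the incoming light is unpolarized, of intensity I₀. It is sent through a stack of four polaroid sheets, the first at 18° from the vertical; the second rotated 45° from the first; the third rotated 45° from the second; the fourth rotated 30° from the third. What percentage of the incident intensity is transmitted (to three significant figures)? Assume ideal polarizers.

Unpolarized light through the first polarizer → I₁ = ½ I₀, now polarized at 18°.
I₂ = I₁ cos²(45°) = 0.5 · 0.5 I₀ = 0.25 I₀.
I₃ = I₂ cos²(45°) = 0.25 · 0.5 I₀ = 0.125 I₀.
I₄ = I₃ cos²(30°) = 0.125 · 0.75 I₀ = 0.09375 I₀.
That is 9.375% of the incident intensity.

≈ 9.38%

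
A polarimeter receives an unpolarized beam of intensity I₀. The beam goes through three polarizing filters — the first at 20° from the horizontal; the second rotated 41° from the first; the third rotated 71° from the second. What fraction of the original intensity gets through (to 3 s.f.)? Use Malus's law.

Unpolarized light through the first polarizer → I₁ = ½ I₀, now polarized at 20°.
I₂ = I₁ cos²(41°) = 0.5 · 0.5696 I₀ = 0.2848 I₀.
I₃ = I₂ cos²(71°) = 0.2848 · 0.106 I₀ = 0.03019 I₀.
Transmitted fraction = 0.03019.

≈ 0.0302 I₀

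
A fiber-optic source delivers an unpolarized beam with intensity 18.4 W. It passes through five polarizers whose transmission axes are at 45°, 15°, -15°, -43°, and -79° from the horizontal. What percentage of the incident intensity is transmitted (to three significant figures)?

Unpolarized light through the first polarizer → I₁ = 18.4 W/2 = 9.2 W, polarized at 45°.
I₂ = I₁ · cos²(30°) = 9.2 · 0.75 = 6.9 W.
I₃ = I₂ · cos²(30°) = 6.9 · 0.75 = 5.175 W.
I₄ = I₃ · cos²(28°) = 5.175 · 0.7796 = 4.034 W.
I₅ = I₄ · cos²(36°) = 4.034 · 0.6545 = 2.641 W.
That is 14.35% of the incident intensity.

≈ 14.4%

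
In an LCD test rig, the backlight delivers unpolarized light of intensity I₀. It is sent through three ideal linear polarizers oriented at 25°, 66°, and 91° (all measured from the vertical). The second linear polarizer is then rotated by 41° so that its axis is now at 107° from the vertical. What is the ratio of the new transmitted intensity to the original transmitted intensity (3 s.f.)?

Before rotation:
Unpolarized light through the first polarizer → I₁ = ½ I₀, now polarized at 25°.
I₂ = I₁ cos²(66° − 25°) = 0.5 I₀ · cos²(41°) = 0.2848 I₀.
I₃ = I₂ cos²(91° − 66°) = 0.2848 I₀ · cos²(25°) = 0.2339 I₀.
After rotation:
Unpolarized light through the first polarizer → I₁ = ½ I₀, now polarized at 25°.
I₂ = I₁ cos²(107° − 25°) = 0.5 I₀ · cos²(82°) = 0.009685 I₀.
I₃ = I₂ cos²(91° − 107°) = 0.009685 I₀ · cos²(16°) = 0.008949 I₀.
Ratio = 0.008949 / 0.2339 = 0.03825.

I_new/I_old ≈ 0.0383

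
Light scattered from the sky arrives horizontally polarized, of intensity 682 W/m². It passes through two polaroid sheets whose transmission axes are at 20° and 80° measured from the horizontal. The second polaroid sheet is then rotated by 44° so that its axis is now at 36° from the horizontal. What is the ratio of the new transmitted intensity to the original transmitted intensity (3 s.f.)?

Before rotation:
By Malus's law, I₁ = I₀ cos²(20° − 0°) = I₀ cos²(20°) = 0.883 I₀.
I₂ = I₁ cos²(80° − 20°) = 0.883 I₀ · cos²(60°) = 0.2208 I₀.
After rotation:
I₁ = I₀ cos²(20° − 0°) = I₀ cos²(20°) = 0.883 I₀.
I₂ = I₁ cos²(36° − 20°) = 0.883 I₀ · cos²(16°) = 0.8159 I₀.
Ratio = 0.8159 / 0.2208 = 3.696.

I_new/I_old ≈ 3.70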